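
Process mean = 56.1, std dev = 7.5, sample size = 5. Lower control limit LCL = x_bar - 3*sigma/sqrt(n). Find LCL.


LCL = 56.1 - 3 * 7.5 / sqrt(5)

46.04


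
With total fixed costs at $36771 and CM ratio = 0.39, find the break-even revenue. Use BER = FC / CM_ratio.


Formula: BER = Fixed Costs / Contribution Margin Ratio
BER = $36771 / 0.39
BER = $94284.62 (to the nearest cent)

$94284.62


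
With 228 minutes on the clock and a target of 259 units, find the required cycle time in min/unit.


Formula: CT = Available Time / Number of Units
CT = 228 min / 259 units
CT = 0.88 min/unit

0.88 min/unit


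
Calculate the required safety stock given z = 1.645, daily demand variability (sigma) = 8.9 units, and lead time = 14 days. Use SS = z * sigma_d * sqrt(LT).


Formula: SS = z * sigma_d * sqrt(LT)
sqrt(LT) = sqrt(14) = 3.7417
SS = 1.645 * 8.9 * 3.7417
SS = 54.8 units

54.8 units


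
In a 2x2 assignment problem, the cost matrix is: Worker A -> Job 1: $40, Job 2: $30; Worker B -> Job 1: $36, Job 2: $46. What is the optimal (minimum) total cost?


Option 1: A->1 + B->2 = $40 + $46 = $86
Option 2: A->2 + B->1 = $30 + $36 = $66
Min cost = min($86, $66) = $66

$66


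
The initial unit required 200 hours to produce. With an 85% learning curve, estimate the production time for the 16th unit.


Formula: T_n = T_1 * (learning_rate)^(log2(n)) where learning_rate = rate/100
Doublings = log2(16) = 4
T_n = 200 * 0.85^4
T_n = 200 * 0.522 = 104.4 hours

104.4 hours


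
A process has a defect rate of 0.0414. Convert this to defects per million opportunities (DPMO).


DPMO = defect_rate * 1000000 = 0.0414 * 1000000

41400


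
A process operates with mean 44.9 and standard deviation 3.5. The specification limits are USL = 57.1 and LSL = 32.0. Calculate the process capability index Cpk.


Cpu = (57.1 - 44.9) / (3 * 3.5) = 1.16
Cpl = (44.9 - 32.0) / (3 * 3.5) = 1.23
Cpk = min(1.16, 1.23) = 1.16

1.16


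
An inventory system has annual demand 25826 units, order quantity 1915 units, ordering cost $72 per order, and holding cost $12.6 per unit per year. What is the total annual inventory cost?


TC = 25826/1915 * 72 + 1915/2 * 12.6

$13035.50


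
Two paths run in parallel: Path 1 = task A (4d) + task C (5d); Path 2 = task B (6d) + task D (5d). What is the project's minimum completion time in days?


Path 1 = 4 + 5 = 9 days
Path 2 = 6 + 5 = 11 days
Duration = max(9, 11) = 11 days

11 days


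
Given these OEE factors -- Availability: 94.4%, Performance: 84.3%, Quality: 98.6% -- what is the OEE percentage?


Formula: OEE = Availability * Performance * Quality / 10000
A * P = 94.4% * 84.3% / 100 = 79.58%
OEE = 79.58% * 98.6% / 100 = 78.5%

78.5%


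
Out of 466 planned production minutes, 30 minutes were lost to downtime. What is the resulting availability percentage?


Formula: Availability = (Planned Time - Downtime) / Planned Time * 100
Uptime = 466 - 30 = 436 min
Availability = 436 / 466 * 100 = 93.6%

93.6%


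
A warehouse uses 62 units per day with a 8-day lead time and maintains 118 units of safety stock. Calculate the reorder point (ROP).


Formula: ROP = (Daily Demand * Lead Time) + Safety Stock
Demand during lead time = 62 * 8 = 496 units
ROP = 496 + 118 = 614 units

614 units


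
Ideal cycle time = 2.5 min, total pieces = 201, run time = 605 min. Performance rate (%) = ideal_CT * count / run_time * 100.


Formula: Performance = (Ideal CT * Total Count) / Run Time * 100
Ideal output time = 2.5 * 201 = 502.5 min
Performance = 502.5 / 605 * 100 = 83.1%

83.1%


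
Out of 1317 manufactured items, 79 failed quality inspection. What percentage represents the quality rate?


Formula: Quality Rate = Good Pieces / Total Pieces * 100
Good pieces = 1317 - 79 = 1238
QR = 1238 / 1317 * 100 = 94.0%

94.0%


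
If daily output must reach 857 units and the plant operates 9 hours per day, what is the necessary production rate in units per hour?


Formula: Production Rate = Daily Demand / Available Hours
Rate = 857 units/day / 9 hours/day
Rate = 95.2 units/hour

95.2 units/hour


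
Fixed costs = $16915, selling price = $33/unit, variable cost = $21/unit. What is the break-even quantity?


Formula: BEQ = Fixed Costs / (Price - Variable Cost)
Contribution margin = $33 - $21 = $12/unit
BEQ = ceil($16915 / $12/unit) = ceil(1409.58) = 1410 units

1410 units


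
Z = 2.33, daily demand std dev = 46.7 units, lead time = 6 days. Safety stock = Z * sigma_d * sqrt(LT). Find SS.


Formula: SS = z * sigma_d * sqrt(LT)
sqrt(LT) = sqrt(6) = 2.4495
SS = 2.33 * 46.7 * 2.4495
SS = 266.5 units

266.5 units


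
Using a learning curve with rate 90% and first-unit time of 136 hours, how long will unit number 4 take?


Formula: T_n = T_1 * (learning_rate)^(log2(n)) where learning_rate = rate/100
Doublings = log2(4) = 2
T_n = 136 * 0.9^2
T_n = 136 * 0.81 = 110.2 hours

110.2 hours


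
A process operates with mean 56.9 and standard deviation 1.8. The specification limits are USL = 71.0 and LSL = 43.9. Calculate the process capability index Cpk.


Cpu = (71.0 - 56.9) / (3 * 1.8) = 2.61
Cpl = (56.9 - 43.9) / (3 * 1.8) = 2.41
Cpk = min(2.61, 2.41) = 2.41

2.41


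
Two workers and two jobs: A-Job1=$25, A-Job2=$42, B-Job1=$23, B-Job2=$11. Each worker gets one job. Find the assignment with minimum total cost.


Option 1: A->1 + B->2 = $25 + $11 = $36
Option 2: A->2 + B->1 = $42 + $23 = $65
Min cost = min($36, $65) = $36

$36


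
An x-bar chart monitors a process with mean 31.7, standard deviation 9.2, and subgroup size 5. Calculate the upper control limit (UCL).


UCL = 31.7 + 3 * 9.2 / sqrt(5)

44.04


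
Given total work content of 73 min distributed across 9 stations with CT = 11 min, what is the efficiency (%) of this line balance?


Formula: Efficiency = Sum of Task Times / (N_stations * CT) * 100
Total station capacity = 9 stations * 11 min = 99 min
Efficiency = 73 / 99 * 100 = 73.7%

73.7%


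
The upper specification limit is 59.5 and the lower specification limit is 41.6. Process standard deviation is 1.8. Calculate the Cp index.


Cp = (59.5 - 41.6) / (6 * 1.8)

1.66


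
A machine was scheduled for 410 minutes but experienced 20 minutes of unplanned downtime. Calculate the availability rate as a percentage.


Formula: Availability = (Planned Time - Downtime) / Planned Time * 100
Uptime = 410 - 20 = 390 min
Availability = 390 / 410 * 100 = 95.1%

95.1%


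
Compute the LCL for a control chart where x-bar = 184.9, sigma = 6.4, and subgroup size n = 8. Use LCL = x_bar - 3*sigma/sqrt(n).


LCL = 184.9 - 3 * 6.4 / sqrt(8)

178.11


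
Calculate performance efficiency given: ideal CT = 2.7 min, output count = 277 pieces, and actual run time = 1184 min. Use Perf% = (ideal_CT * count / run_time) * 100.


Formula: Performance = (Ideal CT * Total Count) / Run Time * 100
Ideal output time = 2.7 * 277 = 747.9 min
Performance = 747.9 / 1184 * 100 = 63.2%

63.2%


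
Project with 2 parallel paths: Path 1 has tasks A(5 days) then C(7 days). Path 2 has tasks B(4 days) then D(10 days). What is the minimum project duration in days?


Path 1 = 5 + 7 = 12 days
Path 2 = 4 + 10 = 14 days
Duration = max(12, 14) = 14 days

14 days


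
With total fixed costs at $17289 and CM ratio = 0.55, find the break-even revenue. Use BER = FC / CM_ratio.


Formula: BER = Fixed Costs / Contribution Margin Ratio
BER = $17289 / 0.55
BER = $31434.55 (to the nearest cent)

$31434.55


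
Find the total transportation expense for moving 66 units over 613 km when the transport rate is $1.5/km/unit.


TC = dist * cost * units = 613 * 1.5 * 66 = $60687.00

$60687.00


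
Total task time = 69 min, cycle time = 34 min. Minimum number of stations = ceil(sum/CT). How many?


Formula: N_min = ceil(Sum of Task Times / Cycle Time)
N_min = ceil(69 min / 34 min) = ceil(2.0294)
N_min = 3 stations

3


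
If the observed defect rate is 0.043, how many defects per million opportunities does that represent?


DPMO = defect_rate * 1000000 = 0.043 * 1000000

43000


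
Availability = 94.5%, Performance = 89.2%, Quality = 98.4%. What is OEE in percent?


Formula: OEE = Availability * Performance * Quality / 10000
A * P = 94.5% * 89.2% / 100 = 84.29%
OEE = 84.29% * 98.4% / 100 = 82.9%

82.9%


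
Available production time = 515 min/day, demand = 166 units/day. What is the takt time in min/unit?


Formula: Takt Time = Available Production Time / Customer Demand
Takt = 515 min/day / 166 units/day
Takt = 3.1 min/unit

3.1 min/unit


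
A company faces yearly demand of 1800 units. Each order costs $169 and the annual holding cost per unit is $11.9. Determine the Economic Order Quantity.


Formula: EOQ = sqrt(2 * D * S / H)
Numerator: 2 * 1800 * 169 = 608400
2DS/H = 608400 / 11.9 = 51126.1
EOQ = sqrt(51126.1) = 226.1 units

226.1 units


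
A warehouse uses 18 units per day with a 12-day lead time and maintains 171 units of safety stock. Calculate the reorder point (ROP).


Formula: ROP = (Daily Demand * Lead Time) + Safety Stock
Demand during lead time = 18 * 12 = 216 units
ROP = 216 + 171 = 387 units

387 units


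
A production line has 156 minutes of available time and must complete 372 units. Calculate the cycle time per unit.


Formula: CT = Available Time / Number of Units
CT = 156 min / 372 units
CT = 0.42 min/unit

0.42 min/unit


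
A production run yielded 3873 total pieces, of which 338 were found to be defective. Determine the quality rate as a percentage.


Formula: Quality Rate = Good Pieces / Total Pieces * 100
Good pieces = 3873 - 338 = 3535
QR = 3535 / 3873 * 100 = 91.3%

91.3%


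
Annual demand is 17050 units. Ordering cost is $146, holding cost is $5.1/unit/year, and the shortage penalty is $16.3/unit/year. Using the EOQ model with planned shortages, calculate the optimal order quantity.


Formula: EOQ* = sqrt(2DS/H) * sqrt((H+P)/P)
Base EOQ = sqrt(2*17050*146/5.1) = 988.03 units
Correction = sqrt((5.1+16.3)/16.3) = 1.14581
EOQ* = 988.03 * 1.14581 = 1132.1 units

1132.1 units


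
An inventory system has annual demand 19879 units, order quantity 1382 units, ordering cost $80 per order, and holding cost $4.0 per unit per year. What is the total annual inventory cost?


TC = 19879/1382 * 80 + 1382/2 * 4.0

$3914.74


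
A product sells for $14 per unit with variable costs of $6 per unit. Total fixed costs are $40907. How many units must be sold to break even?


Formula: BEQ = Fixed Costs / (Price - Variable Cost)
Contribution margin = $14 - $6 = $8/unit
BEQ = ceil($40907 / $8/unit) = ceil(5113.38) = 5114 units

5114 units


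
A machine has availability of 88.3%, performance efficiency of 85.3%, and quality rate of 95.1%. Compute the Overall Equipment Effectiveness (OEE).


Formula: OEE = Availability * Performance * Quality / 10000
A * P = 88.3% * 85.3% / 100 = 75.32%
OEE = 75.32% * 95.1% / 100 = 71.6%

71.6%


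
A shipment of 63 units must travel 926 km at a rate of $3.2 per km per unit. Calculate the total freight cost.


TC = dist * cost * units = 926 * 3.2 * 63 = $186681.60

$186681.60


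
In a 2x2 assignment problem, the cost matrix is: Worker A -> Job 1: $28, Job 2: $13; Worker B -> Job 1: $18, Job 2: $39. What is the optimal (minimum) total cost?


Option 1: A->1 + B->2 = $28 + $39 = $67
Option 2: A->2 + B->1 = $13 + $18 = $31
Min cost = min($67, $31) = $31

$31


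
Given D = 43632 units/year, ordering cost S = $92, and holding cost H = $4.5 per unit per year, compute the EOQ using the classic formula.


Formula: EOQ = sqrt(2 * D * S / H)
Numerator: 2 * 43632 * 92 = 8028288
2DS/H = 8028288 / 4.5 = 1784064.0
EOQ = sqrt(1784064.0) = 1335.7 units

1335.7 units


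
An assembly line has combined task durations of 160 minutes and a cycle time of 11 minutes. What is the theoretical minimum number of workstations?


Formula: N_min = ceil(Sum of Task Times / Cycle Time)
N_min = ceil(160 min / 11 min) = ceil(14.5455)
N_min = 15 stations

15


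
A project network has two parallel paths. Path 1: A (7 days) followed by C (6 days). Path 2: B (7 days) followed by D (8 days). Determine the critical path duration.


Path 1 = 7 + 6 = 13 days
Path 2 = 7 + 8 = 15 days
Duration = max(13, 15) = 15 days

15 days


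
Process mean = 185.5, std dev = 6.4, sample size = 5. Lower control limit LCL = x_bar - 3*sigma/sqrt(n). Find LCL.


LCL = 185.5 - 3 * 6.4 / sqrt(5)

176.91


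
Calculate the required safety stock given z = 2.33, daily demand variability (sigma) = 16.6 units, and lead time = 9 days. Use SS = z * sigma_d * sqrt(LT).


Formula: SS = z * sigma_d * sqrt(LT)
sqrt(LT) = sqrt(9) = 3.0
SS = 2.33 * 16.6 * 3.0
SS = 116.0 units

116.0 units


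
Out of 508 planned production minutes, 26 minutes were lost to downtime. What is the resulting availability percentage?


Formula: Availability = (Planned Time - Downtime) / Planned Time * 100
Uptime = 508 - 26 = 482 min
Availability = 482 / 508 * 100 = 94.9%

94.9%


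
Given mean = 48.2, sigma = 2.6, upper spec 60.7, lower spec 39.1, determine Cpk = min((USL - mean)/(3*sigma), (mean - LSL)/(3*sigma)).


Cpu = (60.7 - 48.2) / (3 * 2.6) = 1.6
Cpl = (48.2 - 39.1) / (3 * 2.6) = 1.17
Cpk = min(1.6, 1.17) = 1.17

1.17


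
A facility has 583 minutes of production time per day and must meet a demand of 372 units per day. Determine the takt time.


Formula: Takt Time = Available Production Time / Customer Demand
Takt = 583 min/day / 372 units/day
Takt = 1.57 min/unit

1.57 min/unit


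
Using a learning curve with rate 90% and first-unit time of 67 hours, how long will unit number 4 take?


Formula: T_n = T_1 * (learning_rate)^(log2(n)) where learning_rate = rate/100
Doublings = log2(4) = 2
T_n = 67 * 0.9^2
T_n = 67 * 0.81 = 54.3 hours

54.3 hours


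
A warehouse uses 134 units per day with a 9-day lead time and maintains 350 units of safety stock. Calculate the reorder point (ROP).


Formula: ROP = (Daily Demand * Lead Time) + Safety Stock
Demand during lead time = 134 * 9 = 1206 units
ROP = 1206 + 350 = 1556 units

1556 units


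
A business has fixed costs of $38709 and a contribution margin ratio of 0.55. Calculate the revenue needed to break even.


Formula: BER = Fixed Costs / Contribution Margin Ratio
BER = $38709 / 0.55
BER = $70380.00 (to the nearest cent)

$70380.00


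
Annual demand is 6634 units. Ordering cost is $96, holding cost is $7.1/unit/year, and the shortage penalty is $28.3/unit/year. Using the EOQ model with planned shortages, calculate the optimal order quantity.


Formula: EOQ* = sqrt(2DS/H) * sqrt((H+P)/P)
Base EOQ = sqrt(2*6634*96/7.1) = 423.55 units
Correction = sqrt((7.1+28.3)/28.3) = 1.11843
EOQ* = 423.55 * 1.11843 = 473.7 units

473.7 units


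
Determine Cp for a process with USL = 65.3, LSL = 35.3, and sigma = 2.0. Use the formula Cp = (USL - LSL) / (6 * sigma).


Cp = (65.3 - 35.3) / (6 * 2.0)

2.5


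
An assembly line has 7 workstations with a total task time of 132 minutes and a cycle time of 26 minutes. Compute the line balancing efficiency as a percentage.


Formula: Efficiency = Sum of Task Times / (N_stations * CT) * 100
Total station capacity = 7 stations * 26 min = 182 min
Efficiency = 132 / 182 * 100 = 72.5%

72.5%


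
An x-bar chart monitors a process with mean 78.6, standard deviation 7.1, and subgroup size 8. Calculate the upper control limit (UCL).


UCL = 78.6 + 3 * 7.1 / sqrt(8)

86.13


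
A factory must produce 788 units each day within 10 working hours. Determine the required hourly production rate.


Formula: Production Rate = Daily Demand / Available Hours
Rate = 788 units/day / 10 hours/day
Rate = 78.8 units/hour

78.8 units/hour


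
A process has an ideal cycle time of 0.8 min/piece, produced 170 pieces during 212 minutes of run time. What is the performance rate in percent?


Formula: Performance = (Ideal CT * Total Count) / Run Time * 100
Ideal output time = 0.8 * 170 = 136.0 min
Performance = 136.0 / 212 * 100 = 64.2%

64.2%


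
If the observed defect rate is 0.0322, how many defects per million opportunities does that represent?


DPMO = defect_rate * 1000000 = 0.0322 * 1000000

32200


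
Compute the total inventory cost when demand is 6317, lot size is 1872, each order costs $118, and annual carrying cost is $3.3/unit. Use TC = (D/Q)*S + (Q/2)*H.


TC = 6317/1872 * 118 + 1872/2 * 3.3

$3486.99


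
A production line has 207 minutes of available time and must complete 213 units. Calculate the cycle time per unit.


Formula: CT = Available Time / Number of Units
CT = 207 min / 213 units
CT = 0.97 min/unit

0.97 min/unit


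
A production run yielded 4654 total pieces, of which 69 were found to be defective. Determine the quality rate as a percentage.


Formula: Quality Rate = Good Pieces / Total Pieces * 100
Good pieces = 4654 - 69 = 4585
QR = 4585 / 4654 * 100 = 98.5%

98.5%


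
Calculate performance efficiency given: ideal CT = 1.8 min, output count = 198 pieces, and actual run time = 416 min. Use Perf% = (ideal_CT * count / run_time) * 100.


Formula: Performance = (Ideal CT * Total Count) / Run Time * 100
Ideal output time = 1.8 * 198 = 356.4 min
Performance = 356.4 / 416 * 100 = 85.7%

85.7%


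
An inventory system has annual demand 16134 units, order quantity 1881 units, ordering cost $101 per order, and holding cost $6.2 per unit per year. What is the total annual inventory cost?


TC = 16134/1881 * 101 + 1881/2 * 6.2

$6697.41


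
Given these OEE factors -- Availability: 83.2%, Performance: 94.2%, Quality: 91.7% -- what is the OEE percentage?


Formula: OEE = Availability * Performance * Quality / 10000
A * P = 83.2% * 94.2% / 100 = 78.37%
OEE = 78.37% * 91.7% / 100 = 71.9%

71.9%


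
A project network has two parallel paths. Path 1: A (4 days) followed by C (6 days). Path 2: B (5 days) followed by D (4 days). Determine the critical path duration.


Path 1 = 4 + 6 = 10 days
Path 2 = 5 + 4 = 9 days
Duration = max(10, 9) = 10 days

10 days


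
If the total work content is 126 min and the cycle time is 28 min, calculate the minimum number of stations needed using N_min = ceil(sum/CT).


Formula: N_min = ceil(Sum of Task Times / Cycle Time)
N_min = ceil(126 min / 28 min) = ceil(4.5)
N_min = 5 stations

5


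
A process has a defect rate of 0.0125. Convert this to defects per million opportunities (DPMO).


DPMO = defect_rate * 1000000 = 0.0125 * 1000000

12500


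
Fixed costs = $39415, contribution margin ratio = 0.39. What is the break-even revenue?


Formula: BER = Fixed Costs / Contribution Margin Ratio
BER = $39415 / 0.39
BER = $101064.10 (to the nearest cent)

$101064.10


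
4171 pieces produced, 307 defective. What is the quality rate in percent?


Formula: Quality Rate = Good Pieces / Total Pieces * 100
Good pieces = 4171 - 307 = 3864
QR = 3864 / 4171 * 100 = 92.6%

92.6%


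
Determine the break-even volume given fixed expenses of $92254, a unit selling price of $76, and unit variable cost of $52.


Formula: BEQ = Fixed Costs / (Price - Variable Cost)
Contribution margin = $76 - $52 = $24/unit
BEQ = ceil($92254 / $24/unit) = ceil(3843.92) = 3844 units

3844 units


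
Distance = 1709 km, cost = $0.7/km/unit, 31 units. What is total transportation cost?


TC = dist * cost * units = 1709 * 0.7 * 31 = $37085.30

$37085.30


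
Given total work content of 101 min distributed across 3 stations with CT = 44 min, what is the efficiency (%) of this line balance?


Formula: Efficiency = Sum of Task Times / (N_stations * CT) * 100
Total station capacity = 3 stations * 44 min = 132 min
Efficiency = 101 / 132 * 100 = 76.5%

76.5%


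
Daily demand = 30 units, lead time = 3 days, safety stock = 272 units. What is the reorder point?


Formula: ROP = (Daily Demand * Lead Time) + Safety Stock
Demand during lead time = 30 * 3 = 90 units
ROP = 90 + 272 = 362 units

362 units


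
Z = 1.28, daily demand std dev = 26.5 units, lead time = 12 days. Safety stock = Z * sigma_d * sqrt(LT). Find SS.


Formula: SS = z * sigma_d * sqrt(LT)
sqrt(LT) = sqrt(12) = 3.4641
SS = 1.28 * 26.5 * 3.4641
SS = 117.5 units

117.5 units


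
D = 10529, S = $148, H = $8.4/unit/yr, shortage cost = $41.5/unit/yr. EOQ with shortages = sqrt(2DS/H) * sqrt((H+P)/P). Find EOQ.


Formula: EOQ* = sqrt(2DS/H) * sqrt((H+P)/P)
Base EOQ = sqrt(2*10529*148/8.4) = 609.12 units
Correction = sqrt((8.4+41.5)/41.5) = 1.09654
EOQ* = 609.12 * 1.09654 = 667.9 units

667.9 units


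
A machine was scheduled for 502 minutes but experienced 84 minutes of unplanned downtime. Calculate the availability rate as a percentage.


Formula: Availability = (Planned Time - Downtime) / Planned Time * 100
Uptime = 502 - 84 = 418 min
Availability = 418 / 502 * 100 = 83.3%

83.3%


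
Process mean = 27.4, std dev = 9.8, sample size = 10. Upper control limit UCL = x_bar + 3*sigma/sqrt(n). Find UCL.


UCL = 27.4 + 3 * 9.8 / sqrt(10)

36.7


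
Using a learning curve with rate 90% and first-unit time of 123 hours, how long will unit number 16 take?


Formula: T_n = T_1 * (learning_rate)^(log2(n)) where learning_rate = rate/100
Doublings = log2(16) = 4
T_n = 123 * 0.9^4
T_n = 123 * 0.6561 = 80.7 hours

80.7 hours


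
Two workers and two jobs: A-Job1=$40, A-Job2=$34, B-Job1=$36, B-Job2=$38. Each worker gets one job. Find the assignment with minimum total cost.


Option 1: A->1 + B->2 = $40 + $38 = $78
Option 2: A->2 + B->1 = $34 + $36 = $70
Min cost = min($78, $70) = $70

$70


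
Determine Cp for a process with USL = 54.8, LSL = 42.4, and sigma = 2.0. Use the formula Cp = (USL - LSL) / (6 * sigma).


Cp = (54.8 - 42.4) / (6 * 2.0)

1.03


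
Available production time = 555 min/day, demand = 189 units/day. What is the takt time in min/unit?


Formula: Takt Time = Available Production Time / Customer Demand
Takt = 555 min/day / 189 units/day
Takt = 2.94 min/unit

2.94 min/unit


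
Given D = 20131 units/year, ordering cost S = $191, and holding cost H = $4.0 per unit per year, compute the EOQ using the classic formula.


Formula: EOQ = sqrt(2 * D * S / H)
Numerator: 2 * 20131 * 191 = 7690042
2DS/H = 7690042 / 4.0 = 1922510.5
EOQ = sqrt(1922510.5) = 1386.5 units

1386.5 units


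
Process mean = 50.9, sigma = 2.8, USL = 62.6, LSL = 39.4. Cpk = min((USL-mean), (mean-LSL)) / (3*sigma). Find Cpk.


Cpu = (62.6 - 50.9) / (3 * 2.8) = 1.39
Cpl = (50.9 - 39.4) / (3 * 2.8) = 1.37
Cpk = min(1.39, 1.37) = 1.37

1.37


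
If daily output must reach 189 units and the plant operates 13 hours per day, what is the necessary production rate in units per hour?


Formula: Production Rate = Daily Demand / Available Hours
Rate = 189 units/day / 13 hours/day
Rate = 14.5 units/hour

14.5 units/hour


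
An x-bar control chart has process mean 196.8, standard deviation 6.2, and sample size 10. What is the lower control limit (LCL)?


LCL = 196.8 - 3 * 6.2 / sqrt(10)

190.92


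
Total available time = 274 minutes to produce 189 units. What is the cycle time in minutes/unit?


Formula: CT = Available Time / Number of Units
CT = 274 min / 189 units
CT = 1.45 min/unit

1.45 min/unit


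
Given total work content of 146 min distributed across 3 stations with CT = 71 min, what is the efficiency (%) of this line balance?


Formula: Efficiency = Sum of Task Times / (N_stations * CT) * 100
Total station capacity = 3 stations * 71 min = 213 min
Efficiency = 146 / 213 * 100 = 68.5%

68.5%


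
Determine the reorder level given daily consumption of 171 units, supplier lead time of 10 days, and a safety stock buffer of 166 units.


Formula: ROP = (Daily Demand * Lead Time) + Safety Stock
Demand during lead time = 171 * 10 = 1710 units
ROP = 1710 + 166 = 1876 units

1876 units


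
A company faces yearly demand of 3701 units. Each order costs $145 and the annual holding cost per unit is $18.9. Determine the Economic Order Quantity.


Formula: EOQ = sqrt(2 * D * S / H)
Numerator: 2 * 3701 * 145 = 1073290
2DS/H = 1073290 / 18.9 = 56787.8
EOQ = sqrt(56787.8) = 238.3 units

238.3 units


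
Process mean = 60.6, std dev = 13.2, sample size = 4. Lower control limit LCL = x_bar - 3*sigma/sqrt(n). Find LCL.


LCL = 60.6 - 3 * 13.2 / sqrt(4)

40.8


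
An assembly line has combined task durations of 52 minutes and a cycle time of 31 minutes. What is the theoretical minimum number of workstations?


Formula: N_min = ceil(Sum of Task Times / Cycle Time)
N_min = ceil(52 min / 31 min) = ceil(1.6774)
N_min = 2 stations

2


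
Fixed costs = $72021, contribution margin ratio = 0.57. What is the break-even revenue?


Formula: BER = Fixed Costs / Contribution Margin Ratio
BER = $72021 / 0.57
BER = $126352.63 (to the nearest cent)

$126352.63


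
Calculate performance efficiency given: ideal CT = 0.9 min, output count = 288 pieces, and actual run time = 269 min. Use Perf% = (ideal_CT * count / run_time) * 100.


Formula: Performance = (Ideal CT * Total Count) / Run Time * 100
Ideal output time = 0.9 * 288 = 259.2 min
Performance = 259.2 / 269 * 100 = 96.4%

96.4%


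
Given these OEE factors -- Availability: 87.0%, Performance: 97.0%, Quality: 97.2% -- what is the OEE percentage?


Formula: OEE = Availability * Performance * Quality / 10000
A * P = 87.0% * 97.0% / 100 = 84.39%
OEE = 84.39% * 97.2% / 100 = 82.0%

82.0%


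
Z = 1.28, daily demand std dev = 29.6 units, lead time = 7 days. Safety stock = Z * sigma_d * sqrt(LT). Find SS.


Formula: SS = z * sigma_d * sqrt(LT)
sqrt(LT) = sqrt(7) = 2.6458
SS = 1.28 * 29.6 * 2.6458
SS = 100.2 units

100.2 units


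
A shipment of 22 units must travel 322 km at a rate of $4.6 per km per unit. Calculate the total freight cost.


TC = dist * cost * units = 322 * 4.6 * 22 = $32586.40

$32586.40


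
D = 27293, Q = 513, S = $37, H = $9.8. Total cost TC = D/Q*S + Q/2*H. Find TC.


TC = 27293/513 * 37 + 513/2 * 9.8

$4482.20


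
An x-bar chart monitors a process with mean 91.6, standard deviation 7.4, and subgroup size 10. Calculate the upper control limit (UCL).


UCL = 91.6 + 3 * 7.4 / sqrt(10)

98.62


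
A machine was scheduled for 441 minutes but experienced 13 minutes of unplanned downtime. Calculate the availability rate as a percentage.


Formula: Availability = (Planned Time - Downtime) / Planned Time * 100
Uptime = 441 - 13 = 428 min
Availability = 428 / 441 * 100 = 97.1%

97.1%


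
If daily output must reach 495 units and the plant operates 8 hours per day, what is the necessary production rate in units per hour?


Formula: Production Rate = Daily Demand / Available Hours
Rate = 495 units/day / 8 hours/day
Rate = 61.9 units/hour

61.9 units/hour


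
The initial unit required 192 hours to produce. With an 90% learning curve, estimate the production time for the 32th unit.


Formula: T_n = T_1 * (learning_rate)^(log2(n)) where learning_rate = rate/100
Doublings = log2(32) = 5
T_n = 192 * 0.9^5
T_n = 192 * 0.5905 = 113.4 hours

113.4 hours


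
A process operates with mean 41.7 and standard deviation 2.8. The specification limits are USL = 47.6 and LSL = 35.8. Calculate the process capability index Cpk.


Cpu = (47.6 - 41.7) / (3 * 2.8) = 0.7
Cpl = (41.7 - 35.8) / (3 * 2.8) = 0.7
Cpk = min(0.7, 0.7) = 0.7

0.7


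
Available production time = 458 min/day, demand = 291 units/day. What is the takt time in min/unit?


Formula: Takt Time = Available Production Time / Customer Demand
Takt = 458 min/day / 291 units/day
Takt = 1.57 min/unit

1.57 min/unit


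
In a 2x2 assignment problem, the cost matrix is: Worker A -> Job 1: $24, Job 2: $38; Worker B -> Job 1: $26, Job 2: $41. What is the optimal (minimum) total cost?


Option 1: A->1 + B->2 = $24 + $41 = $65
Option 2: A->2 + B->1 = $38 + $26 = $64
Min cost = min($65, $64) = $64

$64


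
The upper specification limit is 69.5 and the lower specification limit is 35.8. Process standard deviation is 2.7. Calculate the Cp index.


Cp = (69.5 - 35.8) / (6 * 2.7)

2.08


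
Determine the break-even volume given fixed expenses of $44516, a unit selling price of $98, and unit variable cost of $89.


Formula: BEQ = Fixed Costs / (Price - Variable Cost)
Contribution margin = $98 - $89 = $9/unit
BEQ = ceil($44516 / $9/unit) = ceil(4946.22) = 4947 units

4947 units


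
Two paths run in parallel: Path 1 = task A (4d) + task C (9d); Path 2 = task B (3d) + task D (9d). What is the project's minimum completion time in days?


Path 1 = 4 + 9 = 13 days
Path 2 = 3 + 9 = 12 days
Duration = max(13, 12) = 13 days

13 days


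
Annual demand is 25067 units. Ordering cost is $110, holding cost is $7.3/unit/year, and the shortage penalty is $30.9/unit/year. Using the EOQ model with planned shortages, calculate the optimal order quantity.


Formula: EOQ* = sqrt(2DS/H) * sqrt((H+P)/P)
Base EOQ = sqrt(2*25067*110/7.3) = 869.16 units
Correction = sqrt((7.3+30.9)/30.9) = 1.11187
EOQ* = 869.16 * 1.11187 = 966.4 units

966.4 units


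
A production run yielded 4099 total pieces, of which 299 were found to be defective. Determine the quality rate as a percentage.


Formula: Quality Rate = Good Pieces / Total Pieces * 100
Good pieces = 4099 - 299 = 3800
QR = 3800 / 4099 * 100 = 92.7%

92.7%


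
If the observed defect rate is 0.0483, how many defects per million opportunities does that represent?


DPMO = defect_rate * 1000000 = 0.0483 * 1000000

48300


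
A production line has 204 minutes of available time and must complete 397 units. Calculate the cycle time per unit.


Formula: CT = Available Time / Number of Units
CT = 204 min / 397 units
CT = 0.51 min/unit

0.51 min/unit


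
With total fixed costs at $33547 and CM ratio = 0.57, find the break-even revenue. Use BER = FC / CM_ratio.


Formula: BER = Fixed Costs / Contribution Margin Ratio
BER = $33547 / 0.57
BER = $58854.39 (to the nearest cent)

$58854.39


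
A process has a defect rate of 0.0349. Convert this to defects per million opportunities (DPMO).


DPMO = defect_rate * 1000000 = 0.0349 * 1000000

34900


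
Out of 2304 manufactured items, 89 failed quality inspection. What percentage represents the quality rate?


Formula: Quality Rate = Good Pieces / Total Pieces * 100
Good pieces = 2304 - 89 = 2215
QR = 2215 / 2304 * 100 = 96.1%

96.1%


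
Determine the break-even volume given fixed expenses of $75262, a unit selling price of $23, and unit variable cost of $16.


Formula: BEQ = Fixed Costs / (Price - Variable Cost)
Contribution margin = $23 - $16 = $7/unit
BEQ = ceil($75262 / $7/unit) = ceil(10751.71) = 10752 units

10752 units


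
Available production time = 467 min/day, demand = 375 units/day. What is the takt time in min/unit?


Formula: Takt Time = Available Production Time / Customer Demand
Takt = 467 min/day / 375 units/day
Takt = 1.25 min/unit

1.25 min/unit


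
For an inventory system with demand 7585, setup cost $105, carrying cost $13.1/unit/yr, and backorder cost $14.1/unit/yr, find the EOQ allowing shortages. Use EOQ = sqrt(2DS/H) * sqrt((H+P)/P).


Formula: EOQ* = sqrt(2DS/H) * sqrt((H+P)/P)
Base EOQ = sqrt(2*7585*105/13.1) = 348.7 units
Correction = sqrt((13.1+14.1)/14.1) = 1.38891
EOQ* = 348.7 * 1.38891 = 484.3 units

484.3 units


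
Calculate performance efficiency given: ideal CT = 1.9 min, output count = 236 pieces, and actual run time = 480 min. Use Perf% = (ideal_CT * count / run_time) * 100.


Formula: Performance = (Ideal CT * Total Count) / Run Time * 100
Ideal output time = 1.9 * 236 = 448.4 min
Performance = 448.4 / 480 * 100 = 93.4%

93.4%


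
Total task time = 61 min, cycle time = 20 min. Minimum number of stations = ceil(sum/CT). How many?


Formula: N_min = ceil(Sum of Task Times / Cycle Time)
N_min = ceil(61 min / 20 min) = ceil(3.05)
N_min = 4 stations

4


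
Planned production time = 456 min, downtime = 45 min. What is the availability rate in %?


Formula: Availability = (Planned Time - Downtime) / Planned Time * 100
Uptime = 456 - 45 = 411 min
Availability = 411 / 456 * 100 = 90.1%

90.1%


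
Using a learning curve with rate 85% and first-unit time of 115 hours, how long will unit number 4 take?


Formula: T_n = T_1 * (learning_rate)^(log2(n)) where learning_rate = rate/100
Doublings = log2(4) = 2
T_n = 115 * 0.85^2
T_n = 115 * 0.7225 = 83.1 hours

83.1 hours


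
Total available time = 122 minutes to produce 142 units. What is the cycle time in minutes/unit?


Formula: CT = Available Time / Number of Units
CT = 122 min / 142 units
CT = 0.86 min/unit

0.86 min/unit


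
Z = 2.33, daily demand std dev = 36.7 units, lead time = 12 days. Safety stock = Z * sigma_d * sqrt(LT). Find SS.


Formula: SS = z * sigma_d * sqrt(LT)
sqrt(LT) = sqrt(12) = 3.4641
SS = 2.33 * 36.7 * 3.4641
SS = 296.2 units

296.2 units


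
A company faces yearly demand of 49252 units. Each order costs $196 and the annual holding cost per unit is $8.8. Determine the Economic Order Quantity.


Formula: EOQ = sqrt(2 * D * S / H)
Numerator: 2 * 49252 * 196 = 19306784
2DS/H = 19306784 / 8.8 = 2193952.7
EOQ = sqrt(2193952.7) = 1481.2 units

1481.2 units


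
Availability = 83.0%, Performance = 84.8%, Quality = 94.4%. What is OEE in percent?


Formula: OEE = Availability * Performance * Quality / 10000
A * P = 83.0% * 84.8% / 100 = 70.38%
OEE = 70.38% * 94.4% / 100 = 66.4%

66.4%


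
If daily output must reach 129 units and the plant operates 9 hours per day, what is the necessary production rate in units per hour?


Formula: Production Rate = Daily Demand / Available Hours
Rate = 129 units/day / 9 hours/day
Rate = 14.3 units/hour

14.3 units/hour


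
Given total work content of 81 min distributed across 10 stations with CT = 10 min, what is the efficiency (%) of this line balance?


Formula: Efficiency = Sum of Task Times / (N_stations * CT) * 100
Total station capacity = 10 stations * 10 min = 100 min
Efficiency = 81 / 100 * 100 = 81.0%

81.0%


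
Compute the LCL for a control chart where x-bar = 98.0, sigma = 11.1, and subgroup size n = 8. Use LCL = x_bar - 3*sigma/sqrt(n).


LCL = 98.0 - 3 * 11.1 / sqrt(8)

86.23


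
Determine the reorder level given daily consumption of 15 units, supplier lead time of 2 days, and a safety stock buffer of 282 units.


Formula: ROP = (Daily Demand * Lead Time) + Safety Stock
Demand during lead time = 15 * 2 = 30 units
ROP = 30 + 282 = 312 units

312 units


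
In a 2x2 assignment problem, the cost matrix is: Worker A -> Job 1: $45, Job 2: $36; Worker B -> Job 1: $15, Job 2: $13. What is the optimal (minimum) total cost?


Option 1: A->1 + B->2 = $45 + $13 = $58
Option 2: A->2 + B->1 = $36 + $15 = $51
Min cost = min($58, $51) = $51

$51


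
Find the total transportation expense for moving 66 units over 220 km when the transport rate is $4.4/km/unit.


TC = dist * cost * units = 220 * 4.4 * 66 = $63888.00

$63888.00


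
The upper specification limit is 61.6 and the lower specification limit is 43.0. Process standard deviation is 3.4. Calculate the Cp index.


Cp = (61.6 - 43.0) / (6 * 3.4)

0.91


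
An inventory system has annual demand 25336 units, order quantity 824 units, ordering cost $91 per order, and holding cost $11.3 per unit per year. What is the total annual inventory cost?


TC = 25336/824 * 91 + 824/2 * 11.3

$7453.63


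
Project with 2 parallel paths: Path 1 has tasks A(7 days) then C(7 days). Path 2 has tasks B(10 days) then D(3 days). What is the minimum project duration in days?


Path 1 = 7 + 7 = 14 days
Path 2 = 10 + 3 = 13 days
Duration = max(14, 13) = 14 days

14 days


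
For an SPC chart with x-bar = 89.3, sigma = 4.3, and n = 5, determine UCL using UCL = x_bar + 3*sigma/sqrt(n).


UCL = 89.3 + 3 * 4.3 / sqrt(5)

95.07


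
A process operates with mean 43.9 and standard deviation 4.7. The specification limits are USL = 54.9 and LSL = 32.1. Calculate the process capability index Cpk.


Cpu = (54.9 - 43.9) / (3 * 4.7) = 0.78
Cpl = (43.9 - 32.1) / (3 * 4.7) = 0.84
Cpk = min(0.78, 0.84) = 0.78

0.78


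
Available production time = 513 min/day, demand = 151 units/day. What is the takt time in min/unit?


Formula: Takt Time = Available Production Time / Customer Demand
Takt = 513 min/day / 151 units/day
Takt = 3.4 min/unit

3.4 min/unit


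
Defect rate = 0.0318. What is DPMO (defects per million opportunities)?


DPMO = defect_rate * 1000000 = 0.0318 * 1000000

31800


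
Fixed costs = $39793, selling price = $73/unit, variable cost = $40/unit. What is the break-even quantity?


Formula: BEQ = Fixed Costs / (Price - Variable Cost)
Contribution margin = $73 - $40 = $33/unit
BEQ = ceil($39793 / $33/unit) = ceil(1205.85) = 1206 units

1206 units


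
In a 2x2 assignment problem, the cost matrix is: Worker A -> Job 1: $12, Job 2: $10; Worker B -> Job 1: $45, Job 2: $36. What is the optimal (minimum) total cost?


Option 1: A->1 + B->2 = $12 + $36 = $48
Option 2: A->2 + B->1 = $10 + $45 = $55
Min cost = min($48, $55) = $48

$48


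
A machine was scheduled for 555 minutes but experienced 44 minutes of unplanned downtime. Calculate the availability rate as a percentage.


Formula: Availability = (Planned Time - Downtime) / Planned Time * 100
Uptime = 555 - 44 = 511 min
Availability = 511 / 555 * 100 = 92.1%

92.1%


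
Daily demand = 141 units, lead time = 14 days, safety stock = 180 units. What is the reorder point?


Formula: ROP = (Daily Demand * Lead Time) + Safety Stock
Demand during lead time = 141 * 14 = 1974 units
ROP = 1974 + 180 = 2154 units

2154 units


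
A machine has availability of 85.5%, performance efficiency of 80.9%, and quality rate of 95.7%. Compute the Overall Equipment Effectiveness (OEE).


Formula: OEE = Availability * Performance * Quality / 10000
A * P = 85.5% * 80.9% / 100 = 69.17%
OEE = 69.17% * 95.7% / 100 = 66.2%

66.2%


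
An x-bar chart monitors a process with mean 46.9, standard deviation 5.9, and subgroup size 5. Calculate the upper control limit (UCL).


UCL = 46.9 + 3 * 5.9 / sqrt(5)

54.82


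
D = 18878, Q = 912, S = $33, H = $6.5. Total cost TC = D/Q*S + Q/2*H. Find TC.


TC = 18878/912 * 33 + 912/2 * 6.5

$3647.09


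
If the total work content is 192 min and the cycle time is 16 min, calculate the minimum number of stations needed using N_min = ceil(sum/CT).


Formula: N_min = ceil(Sum of Task Times / Cycle Time)
N_min = ceil(192 min / 16 min) = ceil(12.0)
N_min = 12 stations

12


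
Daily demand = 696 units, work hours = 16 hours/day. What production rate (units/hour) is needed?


Formula: Production Rate = Daily Demand / Available Hours
Rate = 696 units/day / 16 hours/day
Rate = 43.5 units/hour

43.5 units/hour


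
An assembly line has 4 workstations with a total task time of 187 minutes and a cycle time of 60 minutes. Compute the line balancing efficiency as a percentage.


Formula: Efficiency = Sum of Task Times / (N_stations * CT) * 100
Total station capacity = 4 stations * 60 min = 240 min
Efficiency = 187 / 240 * 100 = 77.9%

77.9%


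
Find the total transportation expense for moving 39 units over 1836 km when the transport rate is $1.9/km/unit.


TC = dist * cost * units = 1836 * 1.9 * 39 = $136047.60

$136047.60


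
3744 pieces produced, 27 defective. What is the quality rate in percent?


Formula: Quality Rate = Good Pieces / Total Pieces * 100
Good pieces = 3744 - 27 = 3717
QR = 3717 / 3744 * 100 = 99.3%

99.3%


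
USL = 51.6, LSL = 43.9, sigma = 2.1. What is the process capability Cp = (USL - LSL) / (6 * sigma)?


Cp = (51.6 - 43.9) / (6 * 2.1)

0.61


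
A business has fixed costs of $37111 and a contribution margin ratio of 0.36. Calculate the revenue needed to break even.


Formula: BER = Fixed Costs / Contribution Margin Ratio
BER = $37111 / 0.36
BER = $103086.11 (to the nearest cent)

$103086.11
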